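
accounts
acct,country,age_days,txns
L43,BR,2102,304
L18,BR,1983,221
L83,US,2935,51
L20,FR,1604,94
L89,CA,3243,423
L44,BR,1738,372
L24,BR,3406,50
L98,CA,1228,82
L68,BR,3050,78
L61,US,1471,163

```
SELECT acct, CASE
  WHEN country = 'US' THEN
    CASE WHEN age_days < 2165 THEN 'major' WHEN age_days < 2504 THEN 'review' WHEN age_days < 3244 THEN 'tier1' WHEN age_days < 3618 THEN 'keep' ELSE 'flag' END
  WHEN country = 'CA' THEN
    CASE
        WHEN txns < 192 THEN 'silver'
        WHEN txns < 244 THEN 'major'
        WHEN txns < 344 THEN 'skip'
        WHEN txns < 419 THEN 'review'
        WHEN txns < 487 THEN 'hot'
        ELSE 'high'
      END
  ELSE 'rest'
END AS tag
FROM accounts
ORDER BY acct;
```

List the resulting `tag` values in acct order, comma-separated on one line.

acct=L18: country='BR' → outer ELSE → rest
acct=L20: country='FR' → outer ELSE → rest
acct=L24: country='BR' → outer ELSE → rest
acct=L43: country='BR' → outer ELSE → rest
acct=L44: country='BR' → outer ELSE → rest
acct=L61: country='US' → inner[age_days < 2165] → major
acct=L68: country='BR' → outer ELSE → rest
acct=L83: country='US' → inner[age_days < 3244] → tier1
acct=L89: country='CA' → inner[txns < 487] → hot
acct=L98: country='CA' → inner[txns < 192] → silver

rest, rest, rest, rest, rest, major, rest, tier1, hot, silver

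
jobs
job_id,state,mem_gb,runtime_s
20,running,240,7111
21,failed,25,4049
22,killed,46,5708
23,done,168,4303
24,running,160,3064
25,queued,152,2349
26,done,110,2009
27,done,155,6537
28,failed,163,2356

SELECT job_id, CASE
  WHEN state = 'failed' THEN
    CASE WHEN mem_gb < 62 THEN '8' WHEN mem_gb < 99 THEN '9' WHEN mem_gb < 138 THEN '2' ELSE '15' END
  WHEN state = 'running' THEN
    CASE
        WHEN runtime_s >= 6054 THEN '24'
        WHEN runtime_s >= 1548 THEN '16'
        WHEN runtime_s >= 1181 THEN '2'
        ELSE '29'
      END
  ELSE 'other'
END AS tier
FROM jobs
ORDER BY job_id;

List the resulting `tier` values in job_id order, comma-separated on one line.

24, 8, other, other, 16, other, other, other, 15

job_id=20: state='running' → inner[runtime_s >= 6054] → 24
job_id=21: state='failed' → inner[mem_gb < 62] → 8
job_id=22: state='killed' → outer ELSE → other
job_id=23: state='done' → outer ELSE → other
job_id=24: state='running' → inner[runtime_s >= 1548] → 16
job_id=25: state='queued' → outer ELSE → other
job_id=26: state='done' → outer ELSE → other
job_id=27: state='done' → outer ELSE → other
job_id=28: state='failed' → inner[ELSE] → 15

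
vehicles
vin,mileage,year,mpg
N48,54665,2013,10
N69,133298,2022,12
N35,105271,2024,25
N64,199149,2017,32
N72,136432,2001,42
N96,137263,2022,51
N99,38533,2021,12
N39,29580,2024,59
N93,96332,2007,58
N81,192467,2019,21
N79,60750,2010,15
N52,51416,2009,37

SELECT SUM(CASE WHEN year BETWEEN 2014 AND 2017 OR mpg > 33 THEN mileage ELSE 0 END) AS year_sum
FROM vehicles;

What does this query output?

650172

vin=N48: ✗
vin=N69: ✗
vin=N35: ✗
vin=N64: ✓ → 199149
vin=N72: ✓ → 136432
vin=N96: ✓ → 137263
vin=N99: ✗
vin=N39: ✓ → 29580
vin=N93: ✓ → 96332
vin=N81: ✗
vin=N79: ✗
vin=N52: ✓ → 51416
year_sum = 199149 + 136432 + 137263 + 29580 + 96332 + 51416 = 650172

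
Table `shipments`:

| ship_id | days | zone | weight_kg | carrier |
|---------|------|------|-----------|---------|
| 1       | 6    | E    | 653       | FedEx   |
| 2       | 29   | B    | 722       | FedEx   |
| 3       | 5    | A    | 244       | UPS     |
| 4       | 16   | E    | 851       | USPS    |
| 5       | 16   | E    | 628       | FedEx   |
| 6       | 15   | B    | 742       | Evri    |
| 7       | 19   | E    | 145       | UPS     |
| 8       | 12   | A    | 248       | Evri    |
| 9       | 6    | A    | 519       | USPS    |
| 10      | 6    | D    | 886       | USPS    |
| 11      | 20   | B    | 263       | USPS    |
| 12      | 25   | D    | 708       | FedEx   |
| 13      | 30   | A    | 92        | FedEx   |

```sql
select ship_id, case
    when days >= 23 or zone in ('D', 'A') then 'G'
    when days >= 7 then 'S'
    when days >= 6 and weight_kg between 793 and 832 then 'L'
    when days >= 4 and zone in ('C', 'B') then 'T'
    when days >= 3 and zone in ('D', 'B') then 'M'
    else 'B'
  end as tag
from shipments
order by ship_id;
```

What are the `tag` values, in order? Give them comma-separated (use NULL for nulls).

B, G, G, S, S, S, S, G, G, G, S, G, G

ship_id=1: ELSE → B
ship_id=2: days >= 23 or zone in ('D', 'A') → G
ship_id=3: days >= 23 or zone in ('D', 'A') → G
ship_id=4: days >= 7 → S
ship_id=5: days >= 7 → S
ship_id=6: days >= 7 → S
ship_id=7: days >= 7 → S
ship_id=8: days >= 23 or zone in ('D', 'A') → G
ship_id=9: days >= 23 or zone in ('D', 'A') → G
ship_id=10: days >= 23 or zone in ('D', 'A') → G
ship_id=11: days >= 7 → S
ship_id=12: days >= 23 or zone in ('D', 'A') → G
ship_id=13: days >= 23 or zone in ('D', 'A') → G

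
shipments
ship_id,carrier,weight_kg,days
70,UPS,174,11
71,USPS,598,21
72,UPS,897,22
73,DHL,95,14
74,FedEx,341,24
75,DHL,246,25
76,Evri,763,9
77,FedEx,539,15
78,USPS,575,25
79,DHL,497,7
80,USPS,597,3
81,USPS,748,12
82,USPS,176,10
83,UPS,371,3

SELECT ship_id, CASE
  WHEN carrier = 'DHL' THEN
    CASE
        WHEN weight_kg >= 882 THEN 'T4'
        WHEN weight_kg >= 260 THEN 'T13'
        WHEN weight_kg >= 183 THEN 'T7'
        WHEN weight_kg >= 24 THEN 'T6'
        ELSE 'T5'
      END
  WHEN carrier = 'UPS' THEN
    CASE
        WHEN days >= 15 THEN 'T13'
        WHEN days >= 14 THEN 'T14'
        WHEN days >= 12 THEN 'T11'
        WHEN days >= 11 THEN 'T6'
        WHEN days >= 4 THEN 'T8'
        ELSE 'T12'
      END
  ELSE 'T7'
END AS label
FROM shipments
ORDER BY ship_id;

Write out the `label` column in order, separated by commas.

T6, T7, T13, T6, T7, T7, T7, T7, T7, T13, T7, T7, T7, T12

ship_id=70: carrier='UPS' → inner[days >= 11] → T6
ship_id=71: carrier='USPS' → outer ELSE → T7
ship_id=72: carrier='UPS' → inner[days >= 15] → T13
ship_id=73: carrier='DHL' → inner[weight_kg >= 24] → T6
ship_id=74: carrier='FedEx' → outer ELSE → T7
ship_id=75: carrier='DHL' → inner[weight_kg >= 183] → T7
ship_id=76: carrier='Evri' → outer ELSE → T7
ship_id=77: carrier='FedEx' → outer ELSE → T7
ship_id=78: carrier='USPS' → outer ELSE → T7
ship_id=79: carrier='DHL' → inner[weight_kg >= 260] → T13
ship_id=80: carrier='USPS' → outer ELSE → T7
ship_id=81: carrier='USPS' → outer ELSE → T7
ship_id=82: carrier='USPS' → outer ELSE → T7
ship_id=83: carrier='UPS' → inner[ELSE] → T12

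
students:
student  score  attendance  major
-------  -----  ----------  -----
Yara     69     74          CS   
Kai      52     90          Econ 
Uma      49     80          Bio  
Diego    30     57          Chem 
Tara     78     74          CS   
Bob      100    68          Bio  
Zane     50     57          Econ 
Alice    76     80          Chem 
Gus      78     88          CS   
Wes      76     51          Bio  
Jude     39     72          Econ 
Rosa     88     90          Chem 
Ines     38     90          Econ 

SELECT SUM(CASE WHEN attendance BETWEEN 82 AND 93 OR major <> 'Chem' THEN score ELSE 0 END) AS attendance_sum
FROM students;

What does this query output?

717

student=Yara: ✓ → 69
student=Kai: ✓ → 52
student=Uma: ✓ → 49
student=Diego: ✗
student=Tara: ✓ → 78
student=Bob: ✓ → 100
student=Zane: ✓ → 50
student=Alice: ✗
student=Gus: ✓ → 78
student=Wes: ✓ → 76
student=Jude: ✓ → 39
student=Rosa: ✓ → 88
student=Ines: ✓ → 38
attendance_sum = 69 + 52 + 49 + 78 + 100 + 50 + 78 + 76 + 39 + 88 + 38 = 717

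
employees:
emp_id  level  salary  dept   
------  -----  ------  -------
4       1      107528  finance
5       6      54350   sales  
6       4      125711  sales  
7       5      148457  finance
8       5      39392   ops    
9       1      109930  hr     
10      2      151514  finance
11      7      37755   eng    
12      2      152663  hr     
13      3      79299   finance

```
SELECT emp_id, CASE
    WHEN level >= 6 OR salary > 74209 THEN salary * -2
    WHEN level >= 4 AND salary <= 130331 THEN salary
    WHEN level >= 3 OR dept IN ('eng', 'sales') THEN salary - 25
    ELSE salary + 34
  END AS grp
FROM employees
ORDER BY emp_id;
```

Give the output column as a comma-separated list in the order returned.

-215056, -108700, -251422, -296914, 39392, -219860, -303028, -75510, -305326, -158598

emp_id=4: level >= 6 OR salary > 74209 → -215056
emp_id=5: level >= 6 OR salary > 74209 → -108700
emp_id=6: level >= 6 OR salary > 74209 → -251422
emp_id=7: level >= 6 OR salary > 74209 → -296914
emp_id=8: level >= 4 AND salary <= 130331 → 39392
emp_id=9: level >= 6 OR salary > 74209 → -219860
emp_id=10: level >= 6 OR salary > 74209 → -303028
emp_id=11: level >= 6 OR salary > 74209 → -75510
emp_id=12: level >= 6 OR salary > 74209 → -305326
emp_id=13: level >= 6 OR salary > 74209 → -158598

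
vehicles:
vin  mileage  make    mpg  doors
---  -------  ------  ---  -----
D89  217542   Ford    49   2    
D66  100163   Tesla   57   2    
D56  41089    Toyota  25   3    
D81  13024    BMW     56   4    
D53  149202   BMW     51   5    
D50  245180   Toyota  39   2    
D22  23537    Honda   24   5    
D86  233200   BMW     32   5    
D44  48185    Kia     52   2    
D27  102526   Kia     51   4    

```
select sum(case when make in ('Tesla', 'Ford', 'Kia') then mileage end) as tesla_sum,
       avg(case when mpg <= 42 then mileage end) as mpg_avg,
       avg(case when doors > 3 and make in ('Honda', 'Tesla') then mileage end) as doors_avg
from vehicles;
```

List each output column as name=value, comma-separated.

[tesla_sum: make in ('Tesla', 'Ford', 'Kia')]
vin=D89: ✓ → 217542
vin=D66: ✓ → 100163
vin=D56: ✗
vin=D81: ✗
vin=D53: ✗
vin=D50: ✗
vin=D22: ✗
vin=D86: ✗
vin=D44: ✓ → 48185
vin=D27: ✓ → 102526
tesla_sum = 217542 + 100163 + 48185 + 102526 = 468416
—
[mpg_avg: mpg <= 42]
vin=D89: ✗
vin=D66: ✗
vin=D56: ✓ → 41089
vin=D81: ✗
vin=D53: ✗
vin=D50: ✓ → 245180
vin=D22: ✓ → 23537
vin=D86: ✓ → 233200
vin=D44: ✗
vin=D27: ✗
mpg_avg = (41089 + 245180 + 23537 + 233200) / 4 = 135751.5
—
[doors_avg: doors > 3 and make in ('Honda', 'Tesla')]
vin=D89: ✗
vin=D66: ✗
vin=D56: ✗
vin=D81: ✗
vin=D53: ✗
vin=D50: ✗
vin=D22: ✓ → 23537
vin=D86: ✗
vin=D44: ✗
vin=D27: ✗
doors_avg = 23537

tesla_sum=468416, mpg_avg=135751.5, doors_avg=23537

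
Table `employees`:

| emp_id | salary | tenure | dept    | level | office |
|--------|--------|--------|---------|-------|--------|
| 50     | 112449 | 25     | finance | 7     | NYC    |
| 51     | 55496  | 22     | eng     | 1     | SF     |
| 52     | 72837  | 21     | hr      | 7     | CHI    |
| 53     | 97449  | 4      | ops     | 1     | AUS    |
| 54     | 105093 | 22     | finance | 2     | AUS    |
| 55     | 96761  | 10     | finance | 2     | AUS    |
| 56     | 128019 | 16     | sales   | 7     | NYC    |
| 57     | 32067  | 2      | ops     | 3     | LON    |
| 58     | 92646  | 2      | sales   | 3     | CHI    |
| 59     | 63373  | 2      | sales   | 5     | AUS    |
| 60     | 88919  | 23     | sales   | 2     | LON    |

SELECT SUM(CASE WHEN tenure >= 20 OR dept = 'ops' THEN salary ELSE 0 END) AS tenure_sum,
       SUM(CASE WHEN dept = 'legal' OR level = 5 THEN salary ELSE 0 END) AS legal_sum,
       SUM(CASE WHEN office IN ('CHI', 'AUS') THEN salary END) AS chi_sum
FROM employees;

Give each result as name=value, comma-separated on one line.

[tenure_sum: tenure >= 20 OR dept = 'ops']
emp_id=50: ✓ → 112449
emp_id=51: ✓ → 55496
emp_id=52: ✓ → 72837
emp_id=53: ✓ → 97449
emp_id=54: ✓ → 105093
emp_id=55: ✗
emp_id=56: ✗
emp_id=57: ✓ → 32067
emp_id=58: ✗
emp_id=59: ✗
emp_id=60: ✓ → 88919
tenure_sum = 112449 + 55496 + 72837 + 97449 + 105093 + 32067 + 88919 = 564310
—
[legal_sum: dept = 'legal' OR level = 5]
emp_id=50: ✗
emp_id=51: ✗
emp_id=52: ✗
emp_id=53: ✗
emp_id=54: ✗
emp_id=55: ✗
emp_id=56: ✗
emp_id=57: ✗
emp_id=58: ✗
emp_id=59: ✓ → 63373
emp_id=60: ✗
legal_sum = 63373
—
[chi_sum: office IN ('CHI', 'AUS')]
emp_id=50: ✗
emp_id=51: ✗
emp_id=52: ✓ → 72837
emp_id=53: ✓ → 97449
emp_id=54: ✓ → 105093
emp_id=55: ✓ → 96761
emp_id=56: ✗
emp_id=57: ✗
emp_id=58: ✓ → 92646
emp_id=59: ✓ → 63373
emp_id=60: ✗
chi_sum = 72837 + 97449 + 105093 + 96761 + 92646 + 63373 = 528159

tenure_sum=564310, legal_sum=63373, chi_sum=528159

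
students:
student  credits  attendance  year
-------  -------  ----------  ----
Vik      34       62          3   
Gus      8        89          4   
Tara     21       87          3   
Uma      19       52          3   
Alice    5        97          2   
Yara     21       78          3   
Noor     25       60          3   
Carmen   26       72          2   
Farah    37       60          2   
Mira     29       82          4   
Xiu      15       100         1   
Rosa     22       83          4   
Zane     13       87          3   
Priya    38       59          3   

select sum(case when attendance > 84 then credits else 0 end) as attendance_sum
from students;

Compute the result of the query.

62

student=Vik: ✗
student=Gus: ✓ → 8
student=Tara: ✓ → 21
student=Uma: ✗
student=Alice: ✓ → 5
student=Yara: ✗
student=Noor: ✗
student=Carmen: ✗
student=Farah: ✗
student=Mira: ✗
student=Xiu: ✓ → 15
student=Rosa: ✗
student=Zane: ✓ → 13
student=Priya: ✗
attendance_sum = 8 + 21 + 5 + 15 + 13 = 62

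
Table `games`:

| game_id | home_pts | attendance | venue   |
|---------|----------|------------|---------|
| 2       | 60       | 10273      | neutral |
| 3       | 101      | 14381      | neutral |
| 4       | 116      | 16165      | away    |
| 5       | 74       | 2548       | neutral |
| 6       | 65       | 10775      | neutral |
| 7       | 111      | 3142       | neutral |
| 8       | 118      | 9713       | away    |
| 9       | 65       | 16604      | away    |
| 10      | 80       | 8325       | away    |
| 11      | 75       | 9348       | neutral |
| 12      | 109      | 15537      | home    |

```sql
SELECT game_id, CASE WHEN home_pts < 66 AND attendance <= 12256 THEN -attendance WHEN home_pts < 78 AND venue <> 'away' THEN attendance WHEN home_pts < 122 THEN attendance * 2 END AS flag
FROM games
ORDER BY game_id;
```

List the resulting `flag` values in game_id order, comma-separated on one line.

-10273, 28762, 32330, 2548, -10775, 6284, 19426, 33208, 16650, 9348, 31074

game_id=2: home_pts < 66 AND attendance <= 12256 → -10273
game_id=3: home_pts < 122 → 28762
game_id=4: home_pts < 122 → 32330
game_id=5: home_pts < 78 AND venue <> 'away' → 2548
game_id=6: home_pts < 66 AND attendance <= 12256 → -10775
game_id=7: home_pts < 122 → 6284
game_id=8: home_pts < 122 → 19426
game_id=9: home_pts < 122 → 33208
game_id=10: home_pts < 122 → 16650
game_id=11: home_pts < 78 AND venue <> 'away' → 9348
game_id=12: home_pts < 122 → 31074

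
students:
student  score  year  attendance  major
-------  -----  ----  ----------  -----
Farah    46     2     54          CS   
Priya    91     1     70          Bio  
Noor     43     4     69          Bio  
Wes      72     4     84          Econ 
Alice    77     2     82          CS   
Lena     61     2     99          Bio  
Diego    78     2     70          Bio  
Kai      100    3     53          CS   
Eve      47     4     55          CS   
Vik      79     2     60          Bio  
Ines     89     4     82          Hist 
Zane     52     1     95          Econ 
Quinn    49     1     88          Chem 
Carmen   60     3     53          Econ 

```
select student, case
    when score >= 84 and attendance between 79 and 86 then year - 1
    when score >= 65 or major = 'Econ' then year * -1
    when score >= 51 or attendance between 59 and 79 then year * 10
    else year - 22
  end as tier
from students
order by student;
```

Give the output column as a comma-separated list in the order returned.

student=Alice: score >= 65 or major = 'Econ' → -2
student=Carmen: score >= 65 or major = 'Econ' → -3
student=Diego: score >= 65 or major = 'Econ' → -2
student=Eve: ELSE → -18
student=Farah: ELSE → -20
student=Ines: score >= 84 and attendance between 79 and 86 → 3
student=Kai: score >= 65 or major = 'Econ' → -3
student=Lena: score >= 51 or attendance between 59 and 79 → 20
student=Noor: score >= 51 or attendance between 59 and 79 → 40
student=Priya: score >= 65 or major = 'Econ' → -1
student=Quinn: ELSE → -21
student=Vik: score >= 65 or major = 'Econ' → -2
student=Wes: score >= 65 or major = 'Econ' → -4
student=Zane: score >= 65 or major = 'Econ' → -1

-2, -3, -2, -18, -20, 3, -3, 20, 40, -1, -21, -2, -4, -1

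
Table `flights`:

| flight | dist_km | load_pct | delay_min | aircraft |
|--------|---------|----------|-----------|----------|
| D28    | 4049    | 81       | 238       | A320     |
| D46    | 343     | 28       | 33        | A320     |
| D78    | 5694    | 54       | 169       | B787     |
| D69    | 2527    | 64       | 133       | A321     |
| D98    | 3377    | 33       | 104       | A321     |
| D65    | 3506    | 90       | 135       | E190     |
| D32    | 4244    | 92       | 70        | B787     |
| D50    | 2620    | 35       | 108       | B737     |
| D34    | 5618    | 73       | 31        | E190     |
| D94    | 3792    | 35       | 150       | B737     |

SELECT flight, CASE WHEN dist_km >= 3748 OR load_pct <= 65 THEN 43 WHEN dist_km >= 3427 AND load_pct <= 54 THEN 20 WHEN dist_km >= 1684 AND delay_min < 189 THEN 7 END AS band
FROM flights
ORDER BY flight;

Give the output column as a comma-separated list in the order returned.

43, 43, 43, 43, 43, 7, 43, 43, 43, 43

flight=D28: dist_km >= 3748 OR load_pct <= 65 → 43
flight=D32: dist_km >= 3748 OR load_pct <= 65 → 43
flight=D34: dist_km >= 3748 OR load_pct <= 65 → 43
flight=D46: dist_km >= 3748 OR load_pct <= 65 → 43
flight=D50: dist_km >= 3748 OR load_pct <= 65 → 43
flight=D65: dist_km >= 1684 AND delay_min < 189 → 7
flight=D69: dist_km >= 3748 OR load_pct <= 65 → 43
flight=D78: dist_km >= 3748 OR load_pct <= 65 → 43
flight=D94: dist_km >= 3748 OR load_pct <= 65 → 43
flight=D98: dist_km >= 3748 OR load_pct <= 65 → 43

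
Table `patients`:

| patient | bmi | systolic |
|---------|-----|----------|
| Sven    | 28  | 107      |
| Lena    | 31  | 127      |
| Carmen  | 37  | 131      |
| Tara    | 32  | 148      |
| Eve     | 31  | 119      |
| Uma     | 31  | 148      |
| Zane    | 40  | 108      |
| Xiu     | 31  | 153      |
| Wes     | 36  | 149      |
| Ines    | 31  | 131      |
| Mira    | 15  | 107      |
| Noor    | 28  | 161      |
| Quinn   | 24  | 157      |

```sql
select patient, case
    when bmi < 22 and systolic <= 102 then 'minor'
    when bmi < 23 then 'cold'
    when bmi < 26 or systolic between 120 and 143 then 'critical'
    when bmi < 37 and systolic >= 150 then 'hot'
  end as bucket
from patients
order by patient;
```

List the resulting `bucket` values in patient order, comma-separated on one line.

critical, NULL, critical, critical, cold, hot, critical, NULL, NULL, NULL, NULL, hot, NULL

patient=Carmen: bmi < 26 or systolic between 120 and 143 → critical
patient=Eve: (no match → NULL) → NULL
patient=Ines: bmi < 26 or systolic between 120 and 143 → critical
patient=Lena: bmi < 26 or systolic between 120 and 143 → critical
patient=Mira: bmi < 23 → cold
patient=Noor: bmi < 37 and systolic >= 150 → hot
patient=Quinn: bmi < 26 or systolic between 120 and 143 → critical
patient=Sven: (no match → NULL) → NULL
patient=Tara: (no match → NULL) → NULL
patient=Uma: (no match → NULL) → NULL
patient=Wes: (no match → NULL) → NULL
patient=Xiu: bmi < 37 and systolic >= 150 → hot
patient=Zane: (no match → NULL) → NULL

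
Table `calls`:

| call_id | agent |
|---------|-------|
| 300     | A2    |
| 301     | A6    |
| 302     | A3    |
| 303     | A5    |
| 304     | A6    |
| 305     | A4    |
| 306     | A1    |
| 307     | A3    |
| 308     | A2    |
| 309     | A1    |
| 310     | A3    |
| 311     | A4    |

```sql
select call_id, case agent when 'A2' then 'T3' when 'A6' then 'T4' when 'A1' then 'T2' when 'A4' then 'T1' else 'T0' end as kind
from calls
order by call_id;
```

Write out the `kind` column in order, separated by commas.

call_id=300: agent='A2' → T3
call_id=301: agent='A6' → T4
call_id=302: ELSE → T0
call_id=303: ELSE → T0
call_id=304: agent='A6' → T4
call_id=305: agent='A4' → T1
call_id=306: agent='A1' → T2
call_id=307: ELSE → T0
call_id=308: agent='A2' → T3
call_id=309: agent='A1' → T2
call_id=310: ELSE → T0
call_id=311: agent='A4' → T1

T3, T4, T0, T0, T4, T1, T2, T0, T3, T2, T0, T1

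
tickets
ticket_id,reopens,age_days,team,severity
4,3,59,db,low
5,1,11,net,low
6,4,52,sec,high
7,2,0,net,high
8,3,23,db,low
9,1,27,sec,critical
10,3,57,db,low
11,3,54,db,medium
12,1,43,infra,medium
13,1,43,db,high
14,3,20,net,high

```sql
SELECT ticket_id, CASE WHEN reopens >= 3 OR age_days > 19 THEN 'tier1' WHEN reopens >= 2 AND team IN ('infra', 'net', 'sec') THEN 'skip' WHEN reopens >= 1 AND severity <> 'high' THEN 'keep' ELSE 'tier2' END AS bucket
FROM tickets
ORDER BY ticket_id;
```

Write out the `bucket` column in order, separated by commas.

tier1, keep, tier1, skip, tier1, tier1, tier1, tier1, tier1, tier1, tier1

ticket_id=4: reopens >= 3 OR age_days > 19 → tier1
ticket_id=5: reopens >= 1 AND severity <> 'high' → keep
ticket_id=6: reopens >= 3 OR age_days > 19 → tier1
ticket_id=7: reopens >= 2 AND team IN ('infra', 'net', 'sec') → skip
ticket_id=8: reopens >= 3 OR age_days > 19 → tier1
ticket_id=9: reopens >= 3 OR age_days > 19 → tier1
ticket_id=10: reopens >= 3 OR age_days > 19 → tier1
ticket_id=11: reopens >= 3 OR age_days > 19 → tier1
ticket_id=12: reopens >= 3 OR age_days > 19 → tier1
ticket_id=13: reopens >= 3 OR age_days > 19 → tier1
ticket_id=14: reopens >= 3 OR age_days > 19 → tier1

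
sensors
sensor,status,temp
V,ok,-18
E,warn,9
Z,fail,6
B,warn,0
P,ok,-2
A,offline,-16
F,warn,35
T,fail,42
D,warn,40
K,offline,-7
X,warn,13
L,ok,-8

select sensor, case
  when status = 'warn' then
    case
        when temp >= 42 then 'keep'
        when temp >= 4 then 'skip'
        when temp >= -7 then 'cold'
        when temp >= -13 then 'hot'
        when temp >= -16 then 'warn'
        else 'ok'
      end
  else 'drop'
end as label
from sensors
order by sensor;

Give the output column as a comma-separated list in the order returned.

sensor=A: status='offline' → outer ELSE → drop
sensor=B: status='warn' → inner[temp >= -7] → cold
sensor=D: status='warn' → inner[temp >= 4] → skip
sensor=E: status='warn' → inner[temp >= 4] → skip
sensor=F: status='warn' → inner[temp >= 4] → skip
sensor=K: status='offline' → outer ELSE → drop
sensor=L: status='ok' → outer ELSE → drop
sensor=P: status='ok' → outer ELSE → drop
sensor=T: status='fail' → outer ELSE → drop
sensor=V: status='ok' → outer ELSE → drop
sensor=X: status='warn' → inner[temp >= 4] → skip
sensor=Z: status='fail' → outer ELSE → drop

drop, cold, skip, skip, skip, drop, drop, drop, drop, drop, skip, drop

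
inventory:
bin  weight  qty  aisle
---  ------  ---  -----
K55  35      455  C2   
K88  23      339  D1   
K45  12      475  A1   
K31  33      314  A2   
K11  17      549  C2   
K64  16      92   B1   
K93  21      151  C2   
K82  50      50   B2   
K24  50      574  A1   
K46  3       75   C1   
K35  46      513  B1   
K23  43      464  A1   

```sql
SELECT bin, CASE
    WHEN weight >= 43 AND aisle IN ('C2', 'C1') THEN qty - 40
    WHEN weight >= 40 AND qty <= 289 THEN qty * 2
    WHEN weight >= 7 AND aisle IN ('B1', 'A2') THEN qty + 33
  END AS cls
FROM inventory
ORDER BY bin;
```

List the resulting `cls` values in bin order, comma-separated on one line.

NULL, NULL, NULL, 347, 546, NULL, NULL, NULL, 125, 100, NULL, NULL

bin=K11: (no match → NULL) → NULL
bin=K23: (no match → NULL) → NULL
bin=K24: (no match → NULL) → NULL
bin=K31: weight >= 7 AND aisle IN ('B1', 'A2') → 347
bin=K35: weight >= 7 AND aisle IN ('B1', 'A2') → 546
bin=K45: (no match → NULL) → NULL
bin=K46: (no match → NULL) → NULL
bin=K55: (no match → NULL) → NULL
bin=K64: weight >= 7 AND aisle IN ('B1', 'A2') → 125
bin=K82: weight >= 40 AND qty <= 289 → 100
bin=K88: (no match → NULL) → NULL
bin=K93: (no match → NULL) → NULL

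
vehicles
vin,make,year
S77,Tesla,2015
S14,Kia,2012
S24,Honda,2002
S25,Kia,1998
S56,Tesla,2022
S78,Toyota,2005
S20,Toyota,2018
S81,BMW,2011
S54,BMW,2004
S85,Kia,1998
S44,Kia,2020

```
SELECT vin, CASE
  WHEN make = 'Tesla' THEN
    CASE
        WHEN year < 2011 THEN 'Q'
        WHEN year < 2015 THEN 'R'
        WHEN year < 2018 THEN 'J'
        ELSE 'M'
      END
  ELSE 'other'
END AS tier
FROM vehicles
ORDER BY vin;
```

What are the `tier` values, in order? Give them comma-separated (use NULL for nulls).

vin=S14: make='Kia' → outer ELSE → other
vin=S20: make='Toyota' → outer ELSE → other
vin=S24: make='Honda' → outer ELSE → other
vin=S25: make='Kia' → outer ELSE → other
vin=S44: make='Kia' → outer ELSE → other
vin=S54: make='BMW' → outer ELSE → other
vin=S56: make='Tesla' → inner[ELSE] → M
vin=S77: make='Tesla' → inner[year < 2018] → J
vin=S78: make='Toyota' → outer ELSE → other
vin=S81: make='BMW' → outer ELSE → other
vin=S85: make='Kia' → outer ELSE → other

other, other, other, other, other, other, M, J, other, other, other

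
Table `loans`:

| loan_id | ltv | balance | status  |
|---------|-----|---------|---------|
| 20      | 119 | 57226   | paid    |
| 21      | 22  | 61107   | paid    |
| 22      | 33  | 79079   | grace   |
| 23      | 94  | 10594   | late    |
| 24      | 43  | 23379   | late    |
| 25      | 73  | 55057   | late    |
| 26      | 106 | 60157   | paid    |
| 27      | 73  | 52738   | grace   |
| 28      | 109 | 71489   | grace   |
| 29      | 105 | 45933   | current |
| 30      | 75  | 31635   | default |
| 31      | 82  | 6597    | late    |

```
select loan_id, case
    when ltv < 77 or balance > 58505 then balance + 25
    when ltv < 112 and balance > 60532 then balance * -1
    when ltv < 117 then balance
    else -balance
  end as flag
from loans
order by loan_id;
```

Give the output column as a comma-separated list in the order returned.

loan_id=20: ELSE → -57226
loan_id=21: ltv < 77 or balance > 58505 → 61132
loan_id=22: ltv < 77 or balance > 58505 → 79104
loan_id=23: ltv < 117 → 10594
loan_id=24: ltv < 77 or balance > 58505 → 23404
loan_id=25: ltv < 77 or balance > 58505 → 55082
loan_id=26: ltv < 77 or balance > 58505 → 60182
loan_id=27: ltv < 77 or balance > 58505 → 52763
loan_id=28: ltv < 77 or balance > 58505 → 71514
loan_id=29: ltv < 117 → 45933
loan_id=30: ltv < 77 or balance > 58505 → 31660
loan_id=31: ltv < 117 → 6597

-57226, 61132, 79104, 10594, 23404, 55082, 60182, 52763, 71514, 45933, 31660, 6597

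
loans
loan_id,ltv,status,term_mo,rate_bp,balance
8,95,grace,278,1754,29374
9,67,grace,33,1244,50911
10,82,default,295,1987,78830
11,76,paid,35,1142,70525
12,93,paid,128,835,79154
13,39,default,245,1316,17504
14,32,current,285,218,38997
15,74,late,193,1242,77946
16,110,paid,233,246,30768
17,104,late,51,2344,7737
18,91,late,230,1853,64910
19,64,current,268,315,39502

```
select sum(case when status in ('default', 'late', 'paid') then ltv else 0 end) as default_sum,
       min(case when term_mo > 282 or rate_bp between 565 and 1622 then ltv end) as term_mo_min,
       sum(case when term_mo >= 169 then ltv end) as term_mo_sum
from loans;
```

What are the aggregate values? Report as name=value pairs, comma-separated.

default_sum=669, term_mo_min=32, term_mo_sum=587

[default_sum: status in ('default', 'late', 'paid')]
loan_id=8: ✗
loan_id=9: ✗
loan_id=10: ✓ → 82
loan_id=11: ✓ → 76
loan_id=12: ✓ → 93
loan_id=13: ✓ → 39
loan_id=14: ✗
loan_id=15: ✓ → 74
loan_id=16: ✓ → 110
loan_id=17: ✓ → 104
loan_id=18: ✓ → 91
loan_id=19: ✗
default_sum = 82 + 76 + 93 + 39 + 74 + 110 + 104 + 91 = 669
—
[term_mo_min: term_mo > 282 or rate_bp between 565 and 1622]
loan_id=8: ✗
loan_id=9: ✓ → 67
loan_id=10: ✓ → 82
loan_id=11: ✓ → 76
loan_id=12: ✓ → 93
loan_id=13: ✓ → 39
loan_id=14: ✓ → 32
loan_id=15: ✓ → 74
loan_id=16: ✗
loan_id=17: ✗
loan_id=18: ✗
loan_id=19: ✗
term_mo_min = MIN(67, 82, 76, 93, 39, 32, 74) = 32
—
[term_mo_sum: term_mo >= 169]
loan_id=8: ✓ → 95
loan_id=9: ✗
loan_id=10: ✓ → 82
loan_id=11: ✗
loan_id=12: ✗
loan_id=13: ✓ → 39
loan_id=14: ✓ → 32
loan_id=15: ✓ → 74
loan_id=16: ✓ → 110
loan_id=17: ✗
loan_id=18: ✓ → 91
loan_id=19: ✓ → 64
term_mo_sum = 95 + 82 + 39 + 32 + 74 + 110 + 91 + 64 = 587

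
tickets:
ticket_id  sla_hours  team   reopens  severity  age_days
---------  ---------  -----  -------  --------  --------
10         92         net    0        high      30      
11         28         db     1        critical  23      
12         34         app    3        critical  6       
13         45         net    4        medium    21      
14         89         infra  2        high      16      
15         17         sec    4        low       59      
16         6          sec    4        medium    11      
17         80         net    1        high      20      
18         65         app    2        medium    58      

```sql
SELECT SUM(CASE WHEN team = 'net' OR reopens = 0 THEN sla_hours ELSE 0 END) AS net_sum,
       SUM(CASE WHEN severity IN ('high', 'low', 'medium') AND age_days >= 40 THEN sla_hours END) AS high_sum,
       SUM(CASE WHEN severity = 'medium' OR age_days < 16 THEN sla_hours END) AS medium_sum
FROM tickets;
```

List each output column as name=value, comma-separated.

net_sum=217, high_sum=82, medium_sum=150

[net_sum: team = 'net' OR reopens = 0]
ticket_id=10: ✓ → 92
ticket_id=11: ✗
ticket_id=12: ✗
ticket_id=13: ✓ → 45
ticket_id=14: ✗
ticket_id=15: ✗
ticket_id=16: ✗
ticket_id=17: ✓ → 80
ticket_id=18: ✗
net_sum = 92 + 45 + 80 = 217
—
[high_sum: severity IN ('high', 'low', 'medium') AND age_days >= 40]
ticket_id=10: ✗
ticket_id=11: ✗
ticket_id=12: ✗
ticket_id=13: ✗
ticket_id=14: ✗
ticket_id=15: ✓ → 17
ticket_id=16: ✗
ticket_id=17: ✗
ticket_id=18: ✓ → 65
high_sum = 17 + 65 = 82
—
[medium_sum: severity = 'medium' OR age_days < 16]
ticket_id=10: ✗
ticket_id=11: ✗
ticket_id=12: ✓ → 34
ticket_id=13: ✓ → 45
ticket_id=14: ✗
ticket_id=15: ✗
ticket_id=16: ✓ → 6
ticket_id=17: ✗
ticket_id=18: ✓ → 65
medium_sum = 34 + 45 + 6 + 65 = 150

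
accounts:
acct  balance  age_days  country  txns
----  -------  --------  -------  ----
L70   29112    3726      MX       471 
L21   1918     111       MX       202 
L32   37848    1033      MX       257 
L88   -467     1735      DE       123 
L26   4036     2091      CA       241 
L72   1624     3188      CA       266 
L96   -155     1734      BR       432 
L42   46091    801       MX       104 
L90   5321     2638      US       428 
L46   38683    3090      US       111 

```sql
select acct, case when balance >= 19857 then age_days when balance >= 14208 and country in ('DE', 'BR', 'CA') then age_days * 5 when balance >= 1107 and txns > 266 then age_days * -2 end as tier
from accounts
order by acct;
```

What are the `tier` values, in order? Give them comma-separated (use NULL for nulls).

NULL, NULL, 1033, 801, 3090, 3726, NULL, NULL, -5276, NULL

acct=L21: (no match → NULL) → NULL
acct=L26: (no match → NULL) → NULL
acct=L32: balance >= 19857 → 1033
acct=L42: balance >= 19857 → 801
acct=L46: balance >= 19857 → 3090
acct=L70: balance >= 19857 → 3726
acct=L72: (no match → NULL) → NULL
acct=L88: (no match → NULL) → NULL
acct=L90: balance >= 1107 and txns > 266 → -5276
acct=L96: (no match → NULL) → NULL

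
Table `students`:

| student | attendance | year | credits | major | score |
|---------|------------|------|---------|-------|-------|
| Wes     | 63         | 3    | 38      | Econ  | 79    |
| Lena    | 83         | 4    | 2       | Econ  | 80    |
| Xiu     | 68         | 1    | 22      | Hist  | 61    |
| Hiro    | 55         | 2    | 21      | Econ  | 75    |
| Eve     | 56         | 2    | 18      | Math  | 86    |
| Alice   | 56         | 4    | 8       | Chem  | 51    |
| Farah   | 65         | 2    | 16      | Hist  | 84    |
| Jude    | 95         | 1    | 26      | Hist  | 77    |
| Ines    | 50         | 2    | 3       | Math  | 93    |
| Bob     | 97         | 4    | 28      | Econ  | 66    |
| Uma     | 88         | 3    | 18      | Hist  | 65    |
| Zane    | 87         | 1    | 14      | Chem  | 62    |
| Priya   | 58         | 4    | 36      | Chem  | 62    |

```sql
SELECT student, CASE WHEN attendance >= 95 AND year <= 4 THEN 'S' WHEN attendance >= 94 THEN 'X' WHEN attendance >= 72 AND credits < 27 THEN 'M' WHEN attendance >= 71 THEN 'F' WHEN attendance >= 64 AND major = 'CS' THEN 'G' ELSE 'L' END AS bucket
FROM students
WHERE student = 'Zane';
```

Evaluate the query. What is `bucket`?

M

student = Zane: attendance=87, year=1, credits=14, major=Chem, score=62.
attendance >= 95 AND year <= 4 → false
attendance >= 94 → false
attendance >= 72 AND credits < 27 → true → M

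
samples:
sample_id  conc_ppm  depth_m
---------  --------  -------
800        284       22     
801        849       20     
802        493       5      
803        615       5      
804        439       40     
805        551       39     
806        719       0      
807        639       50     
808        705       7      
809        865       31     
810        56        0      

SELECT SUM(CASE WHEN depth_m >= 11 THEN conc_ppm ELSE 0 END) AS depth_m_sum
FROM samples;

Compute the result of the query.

sample_id=800: ✓ → 284
sample_id=801: ✓ → 849
sample_id=802: ✗
sample_id=803: ✗
sample_id=804: ✓ → 439
sample_id=805: ✓ → 551
sample_id=806: ✗
sample_id=807: ✓ → 639
sample_id=808: ✗
sample_id=809: ✓ → 865
sample_id=810: ✗
depth_m_sum = 284 + 849 + 439 + 551 + 639 + 865 = 3627

3627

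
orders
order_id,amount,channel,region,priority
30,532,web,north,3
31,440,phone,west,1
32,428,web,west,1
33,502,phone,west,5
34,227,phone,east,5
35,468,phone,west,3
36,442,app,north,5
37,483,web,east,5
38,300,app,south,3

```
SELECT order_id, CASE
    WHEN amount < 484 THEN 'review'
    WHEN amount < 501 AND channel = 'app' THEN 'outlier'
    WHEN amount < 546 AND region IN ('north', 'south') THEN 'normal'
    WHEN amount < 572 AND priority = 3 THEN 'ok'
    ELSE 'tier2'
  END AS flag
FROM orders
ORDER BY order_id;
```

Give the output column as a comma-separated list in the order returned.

normal, review, review, tier2, review, review, review, review, review

order_id=30: amount < 546 AND region IN ('north', 'south') → normal
order_id=31: amount < 484 → review
order_id=32: amount < 484 → review
order_id=33: ELSE → tier2
order_id=34: amount < 484 → review
order_id=35: amount < 484 → review
order_id=36: amount < 484 → review
order_id=37: amount < 484 → review
order_id=38: amount < 484 → review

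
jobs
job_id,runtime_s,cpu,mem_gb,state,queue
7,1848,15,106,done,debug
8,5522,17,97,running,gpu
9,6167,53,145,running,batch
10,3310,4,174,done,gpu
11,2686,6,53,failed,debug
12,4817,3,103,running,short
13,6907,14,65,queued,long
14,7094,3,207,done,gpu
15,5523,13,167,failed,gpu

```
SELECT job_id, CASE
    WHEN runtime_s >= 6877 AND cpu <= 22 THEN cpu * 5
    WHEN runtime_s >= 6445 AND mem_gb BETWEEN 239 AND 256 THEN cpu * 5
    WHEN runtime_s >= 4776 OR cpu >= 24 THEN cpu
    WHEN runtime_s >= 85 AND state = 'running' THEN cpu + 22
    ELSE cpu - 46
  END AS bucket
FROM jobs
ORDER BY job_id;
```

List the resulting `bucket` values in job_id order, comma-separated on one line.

-31, 17, 53, -42, -40, 3, 70, 15, 13

job_id=7: ELSE → -31
job_id=8: runtime_s >= 4776 OR cpu >= 24 → 17
job_id=9: runtime_s >= 4776 OR cpu >= 24 → 53
job_id=10: ELSE → -42
job_id=11: ELSE → -40
job_id=12: runtime_s >= 4776 OR cpu >= 24 → 3
job_id=13: runtime_s >= 6877 AND cpu <= 22 → 70
job_id=14: runtime_s >= 6877 AND cpu <= 22 → 15
job_id=15: runtime_s >= 4776 OR cpu >= 24 → 13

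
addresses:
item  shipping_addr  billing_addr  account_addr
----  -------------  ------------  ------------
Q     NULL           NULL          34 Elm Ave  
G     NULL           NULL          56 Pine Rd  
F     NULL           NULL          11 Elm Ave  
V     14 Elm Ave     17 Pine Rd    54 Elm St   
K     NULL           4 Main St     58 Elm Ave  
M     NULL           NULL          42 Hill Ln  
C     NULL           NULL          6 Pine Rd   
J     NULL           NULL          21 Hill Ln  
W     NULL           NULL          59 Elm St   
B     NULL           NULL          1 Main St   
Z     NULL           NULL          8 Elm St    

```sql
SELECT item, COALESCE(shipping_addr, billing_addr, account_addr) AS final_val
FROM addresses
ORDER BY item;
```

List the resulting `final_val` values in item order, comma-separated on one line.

1 Main St, 6 Pine Rd, 11 Elm Ave, 56 Pine Rd, 21 Hill Ln, 4 Main St, 42 Hill Ln, 34 Elm Ave, 14 Elm Ave, 59 Elm St, 8 Elm St

item=B: shipping_addr=NULL, billing_addr=NULL, account_addr=1 Main St → 1 Main St
item=C: shipping_addr=NULL, billing_addr=NULL, account_addr=6 Pine Rd → 6 Pine Rd
item=F: shipping_addr=NULL, billing_addr=NULL, account_addr=11 Elm Ave → 11 Elm Ave
item=G: shipping_addr=NULL, billing_addr=NULL, account_addr=56 Pine Rd → 56 Pine Rd
item=J: shipping_addr=NULL, billing_addr=NULL, account_addr=21 Hill Ln → 21 Hill Ln
item=K: shipping_addr=NULL, billing_addr=4 Main St → 4 Main St
item=M: shipping_addr=NULL, billing_addr=NULL, account_addr=42 Hill Ln → 42 Hill Ln
item=Q: shipping_addr=NULL, billing_addr=NULL, account_addr=34 Elm Ave → 34 Elm Ave
item=V: shipping_addr=14 Elm Ave → 14 Elm Ave
item=W: shipping_addr=NULL, billing_addr=NULL, account_addr=59 Elm St → 59 Elm St
item=Z: shipping_addr=NULL, billing_addr=NULL, account_addr=8 Elm St → 8 Elm St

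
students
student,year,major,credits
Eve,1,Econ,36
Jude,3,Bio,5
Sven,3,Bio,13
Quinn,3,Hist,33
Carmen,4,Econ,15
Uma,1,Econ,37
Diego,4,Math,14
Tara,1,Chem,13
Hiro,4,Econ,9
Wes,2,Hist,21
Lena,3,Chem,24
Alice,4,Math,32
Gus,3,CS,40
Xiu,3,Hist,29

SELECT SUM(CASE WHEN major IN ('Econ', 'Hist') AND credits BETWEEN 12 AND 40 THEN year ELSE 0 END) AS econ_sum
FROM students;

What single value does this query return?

student=Eve: ✓ → 1
student=Jude: ✗
student=Sven: ✗
student=Quinn: ✓ → 3
student=Carmen: ✓ → 4
student=Uma: ✓ → 1
student=Diego: ✗
student=Tara: ✗
student=Hiro: ✗
student=Wes: ✓ → 2
student=Lena: ✗
student=Alice: ✗
student=Gus: ✗
student=Xiu: ✓ → 3
econ_sum = 1 + 3 + 4 + 1 + 2 + 3 = 14

14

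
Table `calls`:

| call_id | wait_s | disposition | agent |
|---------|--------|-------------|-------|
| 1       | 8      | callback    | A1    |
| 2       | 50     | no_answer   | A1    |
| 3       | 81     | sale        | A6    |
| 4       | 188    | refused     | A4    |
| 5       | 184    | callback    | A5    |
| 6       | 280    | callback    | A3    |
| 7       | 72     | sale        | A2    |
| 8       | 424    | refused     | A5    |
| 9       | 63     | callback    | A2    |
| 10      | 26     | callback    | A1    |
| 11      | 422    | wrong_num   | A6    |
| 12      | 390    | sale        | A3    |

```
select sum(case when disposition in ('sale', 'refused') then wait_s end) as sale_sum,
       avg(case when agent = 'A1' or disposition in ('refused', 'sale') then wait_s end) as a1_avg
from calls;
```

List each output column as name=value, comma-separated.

[sale_sum: disposition in ('sale', 'refused')]
call_id=1: ✗
call_id=2: ✗
call_id=3: ✓ → 81
call_id=4: ✓ → 188
call_id=5: ✗
call_id=6: ✗
call_id=7: ✓ → 72
call_id=8: ✓ → 424
call_id=9: ✗
call_id=10: ✗
call_id=11: ✗
call_id=12: ✓ → 390
sale_sum = 81 + 188 + 72 + 424 + 390 = 1155
—
[a1_avg: agent = 'A1' or disposition in ('refused', 'sale')]
call_id=1: ✓ → 8
call_id=2: ✓ → 50
call_id=3: ✓ → 81
call_id=4: ✓ → 188
call_id=5: ✗
call_id=6: ✗
call_id=7: ✓ → 72
call_id=8: ✓ → 424
call_id=9: ✗
call_id=10: ✓ → 26
call_id=11: ✗
call_id=12: ✓ → 390
a1_avg = (8 + 50 + 81 + 188 + 72 + 424 + 26 + 390) / 8 = 154.875

sale_sum=1155, a1_avg=154.875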